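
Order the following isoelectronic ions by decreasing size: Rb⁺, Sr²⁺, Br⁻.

All of these have 36 electrons, so size is governed by nuclear charge alone: the more protons, the stronger the pull on the same electron cloud, and the smaller the ion.
Nuclear charges: Sr²⁺ (Z=38), Rb⁺ (Z=37), Br⁻ (Z=35).
Largest to smallest: Br⁻ > Rb⁺ > Sr²⁺.

Br⁻ > Rb⁺ > Sr²⁺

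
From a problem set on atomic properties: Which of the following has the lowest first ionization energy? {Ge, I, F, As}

F is in period 2, group 17; Ge is in period 4, group 14; As is in period 4, group 15; I is in period 5, group 17.
Across a period the outer electron is held more tightly (higher IE₁); down a group it sits in a higher shell, more shielded, and comes off more easily.
These span different periods and groups, so the two trends combine.
As > Ge: both are in period 4; the period trend gives As the larger value.
I > As: the two effects oppose for this pair; the across-period effect wins (1008 vs 947 kJ/mol).
F > I: they share group 17; the group trend gives F the larger value.
Approximate values (kJ/mol): F 1681, Ge 762, As 947, I 1008.
The lowest first ionization energy among these belongs to Ge.

Ge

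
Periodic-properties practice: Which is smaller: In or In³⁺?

In³⁺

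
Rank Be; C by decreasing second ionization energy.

C > Be

Consider each +1 ion: Be⁺ still has 1 valence electron; C⁺ still has 3 valence electrons.
All are still removing valence electrons, so compare the +1 ions as you would atoms: IE_2 generally rises across a period (higher Z_eff) and falls down a group (larger shell), subject to the usual subshell exceptions.
Valence configurations: Be⁺ [He]2s¹, C⁺ [He]2s²2p¹.
Tabulated IE_2 (kJ/mol): Be 1757, C 2353.
Putting it together, IE_2: Be < C.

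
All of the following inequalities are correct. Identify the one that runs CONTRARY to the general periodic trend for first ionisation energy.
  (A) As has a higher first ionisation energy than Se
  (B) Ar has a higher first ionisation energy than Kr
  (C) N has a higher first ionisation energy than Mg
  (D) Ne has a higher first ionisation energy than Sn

The general trend: first ionisation energy increases across a period and decreases down a group.
(A) As (period 4, group 15) vs Se (period 4, group 16): the stated order contradicts the simple trend.
(B) Ar (period 3, group 18) vs Kr (period 4, group 18): the stated order agrees with the simple trend.
(C) N (period 2, group 15) vs Mg (period 3, group 2): the stated order agrees with the simple trend.
(D) Ne (period 2, group 18) vs Sn (period 5, group 14): the stated order agrees with the simple trend.
The exception is (A): Se (4p⁴) ionizes more easily than half-filled As (4p³).

(A)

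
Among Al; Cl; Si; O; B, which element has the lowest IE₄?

IE_4 is the cost of taking one more electron from the +3 cation: Al³⁺ is the bare [Ne] core; Cl³⁺ still has 4 valence electrons; Si³⁺ still has 1 valence electron; O³⁺ still has 3 valence electrons; B³⁺ is the bare [He] core.
Breaking into a closed-shell core is much more expensive than removing a leftover valence electron — Al and B have the largest IE_4 here.
Valence configurations: Cl³⁺ [Ne]3s²3p², Si³⁺ [Ne]3s¹, O³⁺ [He]2s²2p¹.
Approximate IE_4 values (kJ/mol): Al 11577, Cl 5159, Si 4356, O 7469, B 25026.
Overall IE_4 order: Si < Cl < O < Al < B.

Si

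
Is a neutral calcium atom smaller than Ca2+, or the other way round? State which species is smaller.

Ca2+

Forming Ca2+ removes 2 electrons from Ca. Fewer electrons for the same nuclear charge means less shielding and a higher Z_eff on the remaining electrons, and for main-group metals the entire outer shell is lost.
A cation is smaller than its parent atom: Ca2+ < Ca.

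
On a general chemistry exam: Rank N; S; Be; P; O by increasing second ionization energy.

Be, P, S, N, O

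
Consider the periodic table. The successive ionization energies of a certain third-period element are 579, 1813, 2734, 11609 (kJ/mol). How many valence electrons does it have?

Look for the largest jump between consecutive ionization energies: IE4/IE3 ≈ 4.2, far larger than any earlier ratio.
That jump marks the point where a core electron is being removed. So the atom has 3 valence electrons.

3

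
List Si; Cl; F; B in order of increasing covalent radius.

B is in period 2, group 13; F is in period 2, group 17; Si is in period 3, group 14; Cl is in period 3, group 17.
Radius decreases left→right (rising Z_eff, same n) and increases top→bottom (higher n).
Neither a single period nor a single group — weigh both effects.
B > F: B lies to the left of F in period 2, so the across-period effect alone puts B larger.
Cl > B: the two effects oppose for this pair; the down-group effect wins (99 vs 85 pm).
Si > Cl: both are in period 3; the period trend gives Si the larger value.
Tabulated atomic radius (pm): B 85, F 64, Si 116, Cl 99.
So from smallest to largest: F < B < Cl < Si.

F, B, Cl, Si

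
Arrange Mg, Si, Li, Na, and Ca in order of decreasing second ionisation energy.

Li > Na > Si > Mg > Ca

IE_2 is the cost of taking one more electron from the +1 cation: Mg⁺ still has 1 valence electron; Si⁺ still has 3 valence electrons; Li⁺ is the bare [He] core; Na⁺ is the bare [Ne] core; Ca⁺ still has 1 valence electron.
Core electrons are held far more tightly than valence electrons, so Na and Li top the IE_2 order.
Valence configurations: Mg⁺ [Ne]3s¹, Si⁺ [Ne]3s²3p¹, Ca⁺ [Ar]4s¹.
Tabulated IE_2 (kJ/mol): Mg 1451, Si 1577, Li 7298, Na 4562, Ca 1145.
Hence IE_2: Ca < Mg < Si < Na < Li.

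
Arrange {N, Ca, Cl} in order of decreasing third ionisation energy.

Consider each +2 ion: N²⁺ still has 3 valence electrons; Ca²⁺ is the bare [Ar] core; Cl²⁺ still has 5 valence electrons.
Breaking into a closed-shell core is much more expensive than removing a leftover valence electron — Ca has the largest IE_3 here.
Valence configurations: N²⁺ [He]2s²2p¹, Cl²⁺ [Ne]3s²3p³.
The numbers (kJ/mol): N 4578, Ca 4912, Cl 3822.
Putting it together, IE_3: Cl < N < Ca.

Ca > N > Cl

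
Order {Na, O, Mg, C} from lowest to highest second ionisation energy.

Consider each +1 ion: Na⁺ is the bare [Ne] core; O⁺ still has 5 valence electrons; Mg⁺ still has 1 valence electron; C⁺ still has 3 valence electrons.
Breaking into a closed-shell core is much more expensive than removing a leftover valence electron — Na has the largest IE_2 here.
Valence configurations: O⁺ [He]2s²2p³, Mg⁺ [Ne]3s¹, C⁺ [He]2s²2p¹.
The numbers (kJ/mol): Na 4562, O 3388, Mg 1451, C 2353.
So the second ionization energies run Mg < C < O < Na.

Mg < C < O < Na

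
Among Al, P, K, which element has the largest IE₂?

K

IE_2 is the cost of taking one more electron from the +1 cation: Al⁺ still has 2 valence electrons; P⁺ still has 4 valence electrons; K⁺ is the bare [Ar] core.
Pulling an electron out of a noble-gas core costs far more than removing a remaining valence electron, so K sits at the high end of IE_2.
Valence configurations: Al⁺ [Ne]3s², P⁺ [Ne]3s²3p².
Approximate IE_2 values (kJ/mol): Al 1817, P 1907, K 3052.
Hence IE_2: Al < P < K.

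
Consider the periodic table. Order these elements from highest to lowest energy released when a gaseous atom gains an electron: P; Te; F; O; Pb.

F > Te > O > P > Pb

O is in period 2, group 16; F is in period 2, group 17; P is in period 3, group 15; Te is in period 5, group 16; Pb is in period 6, group 14.
Electron affinity generally becomes more exothermic across a period toward the halogens and less exothermic down a group.
Neither a single period nor a single group — weigh both effects.
P > Pb: relative to Pb, both the across-period and down-group shifts push P's electron affinity up.
O > P: both effects reinforce here, so O is clearly the higher of the two.
Te > O: this pair runs against the simple trend — see the exception note.
F > Te: relative to Te, both the across-period and down-group shifts push F's electron affinity up.
Note the exception: Te has a higher electron affinity than O, contrary to the simple trend — O's compact 2p subshell gives strong electron–electron repulsion on the added electron.
Approximate values (kJ/mol): O 141, F 328, P 72, Te 190, Pb 35.
So from highest to lowest: F > Te > O > P > Pb.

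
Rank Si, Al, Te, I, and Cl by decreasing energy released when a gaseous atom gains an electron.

Cl > I > Te > Si > Al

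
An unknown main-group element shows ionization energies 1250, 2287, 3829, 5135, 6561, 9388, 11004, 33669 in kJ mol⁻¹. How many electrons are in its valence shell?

Look for the largest jump between consecutive ionization energies: IE8/IE7 ≈ 3.1, far larger than any earlier ratio.
That jump marks the point where a core electron is being removed. So the atom has 7 valence electrons.

7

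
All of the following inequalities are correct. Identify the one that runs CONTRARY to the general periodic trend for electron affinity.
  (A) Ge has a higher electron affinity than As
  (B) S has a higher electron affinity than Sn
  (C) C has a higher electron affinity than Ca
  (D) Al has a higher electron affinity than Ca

(A)

The general trend: electron affinity increases across a period and decreases down a group.
(A) Ge (period 4, group 14) vs As (period 4, group 15): the stated order contradicts the simple trend.
(B) S (period 3, group 16) vs Sn (period 5, group 14): the stated order agrees with the simple trend.
(C) C (period 2, group 14) vs Ca (period 4, group 2): the stated order agrees with the simple trend.
(D) Al (period 3, group 13) vs Ca (period 4, group 2): the stated order agrees with the simple trend.
The exception is (A): adding an electron to As's half-filled 4p³ is unfavourable, so Ge (4p²) has the more exothermic EA.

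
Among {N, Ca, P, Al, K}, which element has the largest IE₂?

K

Consider each +1 ion: N⁺ still has 4 valence electrons; Ca⁺ still has 1 valence electron; P⁺ still has 4 valence electrons; Al⁺ still has 2 valence electrons; K⁺ is the bare [Ar] core.
Core electrons are held far more tightly than valence electrons, so K tops the IE_2 order.
Valence configurations: N⁺ [He]2s²2p², Ca⁺ [Ar]4s¹, P⁺ [Ne]3s²3p², Al⁺ [Ne]3s².
Approximate IE_2 values (kJ/mol): N 2856, Ca 1145, P 1907, Al 1817, K 3052.
Putting it together, IE_2: Ca < Al < P < N < K.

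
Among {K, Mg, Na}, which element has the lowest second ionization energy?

Mg

IE_2 is the cost of taking one more electron from the +1 cation: K⁺ is the bare [Ar] core; Mg⁺ still has 1 valence electron; Na⁺ is the bare [Ne] core.
Pulling an electron out of a noble-gas core costs far more than removing a remaining valence electron, so K and Na sit at the high end of IE_2.
The numbers (kJ/mol): K 3052, Mg 1451, Na 4562.
So the second ionization energies run Mg < K < Na.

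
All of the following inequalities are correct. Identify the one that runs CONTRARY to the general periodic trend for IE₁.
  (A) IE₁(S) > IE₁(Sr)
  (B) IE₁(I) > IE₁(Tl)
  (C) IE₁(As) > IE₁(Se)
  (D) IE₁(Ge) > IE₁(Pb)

The general trend: IE₁ increases across a period and decreases down a group.
(A) S (period 3, group 16) vs Sr (period 5, group 2): the stated order agrees with the simple trend.
(B) I (period 5, group 17) vs Tl (period 6, group 13): the stated order agrees with the simple trend.
(C) As (period 4, group 15) vs Se (period 4, group 16): the stated order contradicts the simple trend.
(D) Ge (period 4, group 14) vs Pb (period 6, group 14): the stated order agrees with the simple trend.
The exception is (C): Se (4p⁴) ionizes more easily than half-filled As (4p³).

(C)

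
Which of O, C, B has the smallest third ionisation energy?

Consider each +2 ion: O²⁺ still has 4 valence electrons; C²⁺ still has 2 valence electrons; B²⁺ still has 1 valence electron.
All are still removing valence electrons, so compare the +2 ions as you would atoms: IE_3 generally rises across a period (higher Z_eff) and falls down a group (larger shell), subject to the usual subshell exceptions.
Valence configurations: O²⁺ [He]2s²2p², C²⁺ [He]2s², B²⁺ [He]2s¹.
The numbers (kJ/mol): O 5300, C 4620, B 3660.
Overall IE_3 order: B < C < O.

B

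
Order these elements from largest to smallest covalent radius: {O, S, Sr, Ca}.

Sr, Ca, S, O

O is in period 2, group 16; S is in period 3, group 16; Ca is in period 4, group 2; Sr is in period 5, group 2.
Radius decreases left→right (rising Z_eff, same n) and increases top→bottom (higher n).
These span different periods and groups, so the two trends combine.
S > O: S sits below O in group 16, so the down-group effect alone puts S larger.
Ca > S: both effects reinforce here, so Ca is clearly the larger of the two.
Sr > Ca: they share group 2; the group trend gives Sr the larger value.
Approximate values (pm): O 63, S 103, Ca 171, Sr 185.
So from largest to smallest: Sr > Ca > S > O.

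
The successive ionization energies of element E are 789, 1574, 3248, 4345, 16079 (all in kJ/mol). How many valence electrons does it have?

Look for the largest jump between consecutive ionization energies: IE5/IE4 ≈ 3.7, far larger than any earlier ratio.
That jump marks the point where a core electron is being removed. So the atom has 4 valence electrons.

4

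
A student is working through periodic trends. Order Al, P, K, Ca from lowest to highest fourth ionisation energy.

P, K, Ca, Al

Consider each +3 ion: Al³⁺ is the bare [Ne] core; P³⁺ still has 2 valence electrons; K³⁺ is already 2 electrons into the core; Ca³⁺ is already 1 electron into the core.
Core electrons are held far more tightly than valence electrons, so K, Ca and Al top the IE_4 order.
Tabulated IE_4 (kJ/mol): Al 11577, P 4964, K 5877, Ca 6491.
Overall IE_4 order: P < K < Ca < Al.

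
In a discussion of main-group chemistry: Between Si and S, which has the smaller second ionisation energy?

The second ionization energy removes an electron from the +1 ion. For each element: Si⁺ still has 3 valence electrons; S⁺ still has 5 valence electrons.
All are still removing valence electrons, so compare the +1 ions as you would atoms: IE_2 generally rises across a period (higher Z_eff) and falls down a group (larger shell), subject to the usual subshell exceptions.
Valence configurations: Si⁺ [Ne]3s²3p¹, S⁺ [Ne]3s²3p³.
Approximate IE_2 values (kJ/mol): Si 1577, S 2252.
So the second ionization energies run Si < S.

Si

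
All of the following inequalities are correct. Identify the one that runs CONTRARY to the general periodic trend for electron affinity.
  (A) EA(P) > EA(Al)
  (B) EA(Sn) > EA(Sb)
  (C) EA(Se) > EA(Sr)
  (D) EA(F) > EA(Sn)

(B)

The general trend: electron affinity increases across a period and decreases down a group.
(A) P (period 3, group 15) vs Al (period 3, group 13): the stated order agrees with the simple trend.
(B) Sn (period 5, group 14) vs Sb (period 5, group 15): the stated order contradicts the simple trend.
(C) Se (period 4, group 16) vs Sr (period 5, group 2): the stated order agrees with the simple trend.
(D) F (period 2, group 17) vs Sn (period 5, group 14): the stated order agrees with the simple trend.
The exception is (B): adding an electron to Sb's half-filled 5p³ is unfavourable, so Sn has the more exothermic EA.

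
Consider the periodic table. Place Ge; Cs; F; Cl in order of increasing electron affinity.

Cs < Ge < F < Cl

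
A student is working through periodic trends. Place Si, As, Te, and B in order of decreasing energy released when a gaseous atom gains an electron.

B is in period 2, group 13; Si is in period 3, group 14; As is in period 4, group 15; Te is in period 5, group 16.
Adding an electron releases more energy for atoms nearer the top right (short of the noble gases).
These sit on a diagonal, where the across-period and down-group effects partly cancel.
As > B: period and group pull opposite ways; the across-period shift dominates (78 vs 27 kJ/mol).
Si > As: the two effects oppose for this pair; the down-group effect wins (134 vs 78 kJ/mol).
Te > Si: period and group pull opposite ways; the across-period shift dominates (190 vs 134 kJ/mol).
For reference (kJ/mol): B 27, Si 134, As 78, Te 190.
So from highest to lowest: Te > Si > As > B.

Te > Si > As > B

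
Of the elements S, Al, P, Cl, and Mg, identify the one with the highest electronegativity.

Cl

Mg is in period 3, group 2; Al is in period 3, group 13; P is in period 3, group 15; S is in period 3, group 16; Cl is in period 3, group 17.
Electronegativity increases across a period and decreases down a group, tracking effective nuclear charge and atomic size.
All lie in period 3, so electronegativity increases left to right.
The highest electronegativity among these belongs to Cl.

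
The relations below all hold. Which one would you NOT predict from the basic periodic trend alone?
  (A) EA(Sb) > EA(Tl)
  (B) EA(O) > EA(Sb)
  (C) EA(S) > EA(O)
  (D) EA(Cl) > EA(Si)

The general trend: electron affinity increases across a period and decreases down a group.
(A) Sb (period 5, group 15) vs Tl (period 6, group 13): the stated order agrees with the simple trend.
(B) O (period 2, group 16) vs Sb (period 5, group 15): the stated order agrees with the simple trend.
(C) S (period 3, group 16) vs O (period 2, group 16): the stated order contradicts the simple trend.
(D) Cl (period 3, group 17) vs Si (period 3, group 14): the stated order agrees with the simple trend.
The exception is (C): the compact 2p subshell of O repels the added electron more than S's larger 3p does.

(C)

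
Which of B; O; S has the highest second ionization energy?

O

The second ionization energy removes an electron from the +1 ion. For each element: B⁺ still has 2 valence electrons; O⁺ still has 5 valence electrons; S⁺ still has 5 valence electrons.
All are still removing valence electrons, so compare the +1 ions as you would atoms: IE_2 generally rises across a period (higher Z_eff) and falls down a group (larger shell), subject to the usual subshell exceptions.
Valence configurations: B⁺ [He]2s², O⁺ [He]2s²2p³, S⁺ [Ne]3s²3p³.
Tabulated IE_2 (kJ/mol): B 2427, O 3388, S 2252.
Hence IE_2: S < B < O.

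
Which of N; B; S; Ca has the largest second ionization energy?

N

After 1 electron has been removed, what remains? N⁺ still has 4 valence electrons; B⁺ still has 2 valence electrons; S⁺ still has 5 valence electrons; Ca⁺ still has 1 valence electron.
All are still removing valence electrons, so compare the +1 ions as you would atoms: IE_2 generally rises across a period (higher Z_eff) and falls down a group (larger shell), subject to the usual subshell exceptions.
Valence configurations: N⁺ [He]2s²2p², B⁺ [He]2s², S⁺ [Ne]3s²3p³, Ca⁺ [Ar]4s¹.
Approximate IE_2 values (kJ/mol): N 2856, B 2427, S 2252, Ca 1145.
Putting it together, IE_2: Ca < S < B < N.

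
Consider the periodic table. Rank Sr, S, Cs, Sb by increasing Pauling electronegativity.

Cs < Sr < Sb < S

S is in period 3, group 16; Sr is in period 5, group 2; Sb is in period 5, group 15; Cs is in period 6, group 1.
Electronegativity increases across a period and decreases down a group, tracking effective nuclear charge and atomic size.
Here both period and group differ, so the two effects have to be weighed against each other.
Sr > Cs: both effects reinforce here, so Sr is clearly the higher of the two.
Sb > Sr: both are in period 5; the period trend gives Sb the larger value.
S > Sb: relative to Sb, both the across-period and down-group shifts push S's electronegativity up.
Tabulated electronegativity (Pauling): S 2.58, Sr 0.95, Sb 2.05, Cs 0.79.
So from lowest to highest: Cs < Sr < Sb < S.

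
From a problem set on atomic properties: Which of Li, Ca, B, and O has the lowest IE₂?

Ca

IE_2 is the cost of taking one more electron from the +1 cation: Li⁺ is the bare [He] core; Ca⁺ still has 1 valence electron; B⁺ still has 2 valence electrons; O⁺ still has 5 valence electrons.
Core electrons are held far more tightly than valence electrons, so Li tops the IE_2 order.
Valence configurations: Ca⁺ [Ar]4s¹, B⁺ [He]2s², O⁺ [He]2s²2p³.
Approximate IE_2 values (kJ/mol): Li 7298, Ca 1145, B 2427, O 3388.
Putting it together, IE_2: Ca < B < O < Li.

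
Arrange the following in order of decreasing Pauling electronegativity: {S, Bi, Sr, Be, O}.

O, S, Bi, Be, Sr

Be is in period 2, group 2; O is in period 2, group 16; S is in period 3, group 16; Sr is in period 5, group 2; Bi is in period 6, group 15.
EN rises left→right (higher Z_eff, smaller atoms) and falls top→bottom (larger, more shielded atoms).
These span different periods and groups, so the two trends combine.
Be > Sr: Be sits above Sr in group 2, so the down-group effect alone puts Be higher.
Bi > Be: period and group pull opposite ways; the across-period shift dominates (2.02 vs 1.57).
S > Bi: both effects reinforce here, so S is clearly the higher of the two.
O > S: O sits above S in group 16, so the down-group effect alone puts O higher.
For reference (Pauling): Be 1.57, O 3.44, S 2.58, Sr 0.95, Bi 2.02.
So from highest to lowest: O > S > Bi > Be > Sr.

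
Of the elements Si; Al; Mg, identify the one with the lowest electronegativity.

Mg is in period 3, group 2; Al is in period 3, group 13; Si is in period 3, group 14.
Electronegativity increases across a period and decreases down a group, tracking effective nuclear charge and atomic size.
All lie in period 3, so electronegativity increases left to right.
The lowest electronegativity among these belongs to Mg.

Mg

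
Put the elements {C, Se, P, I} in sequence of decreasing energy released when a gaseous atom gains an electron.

I > Se > C > P

C is in period 2, group 14; P is in period 3, group 15; Se is in period 4, group 16; I is in period 5, group 17.
EA tends to increase across a period and decrease down a group, though the pattern is less regular than for IE or radius.
These sit on a diagonal, where the across-period and down-group effects partly cancel.
C > P: the two effects oppose for this pair; the down-group effect wins (122 vs 72 kJ/mol).
Se > C: the two effects oppose for this pair; the across-period effect wins (195 vs 122 kJ/mol).
I > Se: period and group pull opposite ways; the across-period shift dominates (295 vs 195 kJ/mol).
Tabulated electron affinity (kJ/mol): C 122, P 72, Se 195, I 295.
So from highest to lowest: I > Se > C > P.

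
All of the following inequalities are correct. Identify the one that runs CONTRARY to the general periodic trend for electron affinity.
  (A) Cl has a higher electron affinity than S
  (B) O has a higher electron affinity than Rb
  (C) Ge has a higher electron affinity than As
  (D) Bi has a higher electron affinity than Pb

(C)

The general trend: electron affinity increases across a period and decreases down a group.
(A) Cl (period 3, group 17) vs S (period 3, group 16): the stated order agrees with the simple trend.
(B) O (period 2, group 16) vs Rb (period 5, group 1): the stated order agrees with the simple trend.
(C) Ge (period 4, group 14) vs As (period 4, group 15): the stated order contradicts the simple trend.
(D) Bi (period 6, group 15) vs Pb (period 6, group 14): the stated order agrees with the simple trend.
The exception is (C): adding an electron to As's half-filled 4p³ is unfavourable, so Ge (4p²) has the more exothermic EA.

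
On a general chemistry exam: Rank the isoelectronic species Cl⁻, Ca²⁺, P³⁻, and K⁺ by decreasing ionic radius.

All of these have 18 electrons, so size is governed by nuclear charge alone: the more protons, the stronger the pull on the same electron cloud, and the smaller the ion.
Nuclear charges: Ca²⁺ (Z=20), K⁺ (Z=19), Cl⁻ (Z=17), P³⁻ (Z=15).
Largest to smallest: P³⁻ > Cl⁻ > K⁺ > Ca²⁺.

P³⁻, Cl⁻, K⁺, Ca²⁺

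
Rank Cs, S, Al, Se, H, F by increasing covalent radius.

H is in period 1, group 1; F is in period 2, group 17; Al is in period 3, group 13; S is in period 3, group 16; Se is in period 4, group 16; Cs is in period 6, group 1.
Radius decreases left→right (rising Z_eff, same n) and increases top→bottom (higher n).
Neither a single period nor a single group — weigh both effects.
F > H: the two effects oppose for this pair; the down-group effect wins (64 vs 32 pm).
S > F: relative to F, both the across-period and down-group shifts push S's atomic radius up.
Se > S: Se sits below S in group 16, so the down-group effect alone puts Se larger.
Al > Se: the two effects oppose for this pair; the across-period effect wins (126 vs 116 pm).
Cs > Al: both effects reinforce here, so Cs is clearly the larger of the two.
Tabulated atomic radius (pm): H 32, F 64, Al 126, S 103, Se 116, Cs 232.
So from smallest to largest: H < F < S < Se < Al < Cs.

H < F < S < Se < Al < Cs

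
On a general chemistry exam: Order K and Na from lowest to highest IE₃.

K < Na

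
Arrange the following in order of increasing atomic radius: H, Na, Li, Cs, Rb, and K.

H < Li < Na < K < Rb < Cs

H is in period 1, group 1; Li is in period 2, group 1; Na is in period 3, group 1; K is in period 4, group 1; Rb is in period 5, group 1; Cs is in period 6, group 1.
Moving right in a period, electrons are added to the same shell under a stronger nuclear pull, so atoms get smaller; moving down, a new shell is opened and atoms get larger.
All are in group 1, so atomic radius increases down the group.
So from smallest to largest: H < Li < Na < K < Rb < Cs.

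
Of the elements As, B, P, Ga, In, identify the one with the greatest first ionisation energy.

B is in period 2, group 13; P is in period 3, group 15; Ga is in period 4, group 13; As is in period 4, group 15; In is in period 5, group 13.
First ionization energy rises across a period (greater Z_eff holds electrons more tightly) and falls down a group (valence electrons are farther from the nucleus).
Here both period and group differ, so the two effects have to be weighed against each other.
Ga > In: they share group 13; the group trend gives Ga the larger value.
B > Ga: B sits above Ga in group 13, so the down-group effect alone puts B higher.
As > B: period and group pull opposite ways; the across-period shift dominates (947 vs 801 kJ/mol).
P > As: P sits above As in group 15, so the down-group effect alone puts P higher.
For reference (kJ/mol): B 801, P 1012, Ga 579, As 947, In 558.
The greatest first ionisation energy among these belongs to P.

P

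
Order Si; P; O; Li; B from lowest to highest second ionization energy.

IE_2 is the cost of taking one more electron from the +1 cation: Si⁺ still has 3 valence electrons; P⁺ still has 4 valence electrons; O⁺ still has 5 valence electrons; Li⁺ is the bare [He] core; B⁺ still has 2 valence electrons.
Core electrons are held far more tightly than valence electrons, so Li tops the IE_2 order.
Valence configurations: Si⁺ [Ne]3s²3p¹, P⁺ [Ne]3s²3p², O⁺ [He]2s²2p³, B⁺ [He]2s².
Approximate IE_2 values (kJ/mol): Si 1577, P 1907, O 3388, Li 7298, B 2427.
Hence IE_2: Si < P < B < O < Li.

Si < P < B < O < Li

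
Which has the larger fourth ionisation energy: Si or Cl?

Cl

IE_4 is the cost of taking one more electron from the +3 cation: Si³⁺ still has 1 valence electron; Cl³⁺ still has 4 valence electrons.
All are still removing valence electrons, so compare the +3 ions as you would atoms: IE_4 generally rises across a period (higher Z_eff) and falls down a group (larger shell), subject to the usual subshell exceptions.
Valence configurations: Si³⁺ [Ne]3s¹, Cl³⁺ [Ne]3s²3p².
Approximate IE_4 values (kJ/mol): Si 4356, Cl 5159.
Overall IE_4 order: Si < Cl.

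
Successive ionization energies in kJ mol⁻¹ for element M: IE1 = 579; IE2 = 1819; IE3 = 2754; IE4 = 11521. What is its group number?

Group 13

Look for the largest jump between consecutive ionization energies: IE4/IE3 ≈ 4.2, far larger than any earlier ratio.
That jump marks the point where a core electron is being removed. So the atom has 3 valence electrons.
A main-group element with 3 valence electrons is in group 13.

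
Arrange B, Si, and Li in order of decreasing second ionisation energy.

After 1 electron has been removed, what remains? B⁺ still has 2 valence electrons; Si⁺ still has 3 valence electrons; Li⁺ is the bare [He] core.
Breaking into a closed-shell core is much more expensive than removing a leftover valence electron — Li has the largest IE_2 here.
Valence configurations: B⁺ [He]2s², Si⁺ [Ne]3s²3p¹.
Approximate IE_2 values (kJ/mol): B 2427, Si 1577, Li 7298.
Hence IE_2: Si < B < Li.

Li > B > Si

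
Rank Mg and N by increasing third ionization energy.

After 2 electrons have been removed, what remains? Mg²⁺ is the bare [Ne] core; N²⁺ still has 3 valence electrons.
Pulling an electron out of a noble-gas core costs far more than removing a remaining valence electron, so Mg sits at the high end of IE_3.
Tabulated IE_3 (kJ/mol): Mg 7733, N 4578.
Putting it together, IE_3: N < Mg.

N, Mg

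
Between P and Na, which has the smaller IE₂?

After 1 electron has been removed, what remains? P⁺ still has 4 valence electrons; Na⁺ is the bare [Ne] core.
Core electrons are held far more tightly than valence electrons, so Na tops the IE_2 order.
Approximate IE_2 values (kJ/mol): P 1907, Na 4562.
Hence IE_2: P < Na.

P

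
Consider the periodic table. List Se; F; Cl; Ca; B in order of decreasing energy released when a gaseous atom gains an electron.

Cl > F > Se > B > Ca

Adding an electron releases more energy for atoms nearer the top right (short of the noble gases).
Here both period and group differ, so the two effects have to be weighed against each other.
B > Ca: both effects reinforce here, so B is clearly the higher of the two.
Se > B: period and group pull opposite ways; the across-period shift dominates (195 vs 27 kJ/mol).
F > Se: relative to Se, both the across-period and down-group shifts push F's electron affinity up.
Cl > F: this pair runs against the simple trend — see the exception note.
Note the exception: Cl has a higher electron affinity than F, contrary to the simple trend — F's small 2p subshell makes the incoming electron feel strong e⁻–e⁻ repulsion, so Cl actually releases more energy on gaining an electron.
For reference (kJ/mol): B 27, F 328, Cl 349, Ca 2, Se 195.
So from highest to lowest: Cl > F > Se > B > Ca.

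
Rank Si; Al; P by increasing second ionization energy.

Si, Al, P

After 1 electron has been removed, what remains? Si⁺ still has 3 valence electrons; Al⁺ still has 2 valence electrons; P⁺ still has 4 valence electrons.
All are still removing valence electrons, so compare the +1 ions as you would atoms: IE_2 generally rises across a period (higher Z_eff) and falls down a group (larger shell), subject to the usual subshell exceptions.
Valence configurations: Si⁺ [Ne]3s²3p¹, Al⁺ [Ne]3s², P⁺ [Ne]3s²3p².
Si⁺ loses a lone 3p electron whereas Al⁺ must break into a filled 3s² pair, so IE_2(Al) > IE_2(Si) even though Si has the higher nuclear charge.
Approximate IE_2 values (kJ/mol): Si 1577, Al 1817, P 1907.
So the second ionization energies run Si < Al < P.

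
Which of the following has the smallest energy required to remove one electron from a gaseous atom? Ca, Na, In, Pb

Na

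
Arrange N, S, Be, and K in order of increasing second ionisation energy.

Be, S, N, K

Consider each +1 ion: N⁺ still has 4 valence electrons; S⁺ still has 5 valence electrons; Be⁺ still has 1 valence electron; K⁺ is the bare [Ar] core.
Core electrons are held far more tightly than valence electrons, so K tops the IE_2 order.
Valence configurations: N⁺ [He]2s²2p², S⁺ [Ne]3s²3p³, Be⁺ [He]2s¹.
Tabulated IE_2 (kJ/mol): N 2856, S 2252, Be 1757, K 3052.
Overall IE_2 order: Be < S < N < K.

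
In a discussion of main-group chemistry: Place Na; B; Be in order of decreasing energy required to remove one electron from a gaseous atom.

Be > B > Na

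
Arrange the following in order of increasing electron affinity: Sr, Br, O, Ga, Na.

Sr, Ga, Na, O, Br

O is in period 2, group 16; Na is in period 3, group 1; Ga is in period 4, group 13; Br is in period 4, group 17; Sr is in period 5, group 2.
EA tends to increase across a period and decrease down a group, though the pattern is less regular than for IE or radius.
Neither a single period nor a single group — weigh both effects.
Ga > Sr: both effects reinforce here, so Ga is clearly the higher of the two.
Na > Ga: the two effects oppose for this pair; the down-group effect wins (53 vs 29 kJ/mol).
O > Na: both effects reinforce here, so O is clearly the higher of the two.
Br > O: period and group pull opposite ways; the across-period shift dominates (325 vs 141 kJ/mol).
For reference (kJ/mol): O 141, Na 53, Ga 29, Br 325, Sr 5.
So from lowest to highest: Sr < Ga < Na < O < Br.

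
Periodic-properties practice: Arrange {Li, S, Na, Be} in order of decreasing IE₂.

The second ionization energy removes an electron from the +1 ion. For each element: Li⁺ is the bare [He] core; S⁺ still has 5 valence electrons; Na⁺ is the bare [Ne] core; Be⁺ still has 1 valence electron.
Core electrons are held far more tightly than valence electrons, so Na and Li top the IE_2 order.
Valence configurations: S⁺ [Ne]3s²3p³, Be⁺ [He]2s¹.
Approximate IE_2 values (kJ/mol): Li 7298, S 2252, Na 4562, Be 1757.
Putting it together, IE_2: Be < S < Na < Li.

Li > Na > S > Be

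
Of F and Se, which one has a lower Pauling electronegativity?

Se

F is in period 2, group 17; Se is in period 4, group 16.
Atoms toward the upper right of the periodic table pull bonding electrons most strongly.
Neither a single period nor a single group — weigh both effects.
F > Se: both effects reinforce here, so F is clearly the higher of the two.
Approximate values (Pauling): F 3.98, Se 2.55.
So Se has the lower Pauling electronegativity (Se < F).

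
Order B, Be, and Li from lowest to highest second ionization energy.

Be < B < Li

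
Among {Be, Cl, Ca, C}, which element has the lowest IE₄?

Cl

IE_4 is the cost of taking one more electron from the +3 cation: Be³⁺ is already 1 electron into the core; Cl³⁺ still has 4 valence electrons; Ca³⁺ is already 1 electron into the core; C³⁺ still has 1 valence electron.
Breaking into a closed-shell core is much more expensive than removing a leftover valence electron — Ca and Be have the largest IE_4 here.
Valence configurations: Cl³⁺ [Ne]3s²3p², C³⁺ [He]2s¹.
Approximate IE_4 values (kJ/mol): Be 21007, Cl 5159, Ca 6491, C 6223.
Overall IE_4 order: Cl < C < Ca < Be.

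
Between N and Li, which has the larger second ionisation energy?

Li

After 1 electron has been removed, what remains? N⁺ still has 4 valence electrons; Li⁺ is the bare [He] core.
Pulling an electron out of a noble-gas core costs far more than removing a remaining valence electron, so Li sits at the high end of IE_2.
The numbers (kJ/mol): N 2856, Li 7298.
Overall IE_2 order: N < Li.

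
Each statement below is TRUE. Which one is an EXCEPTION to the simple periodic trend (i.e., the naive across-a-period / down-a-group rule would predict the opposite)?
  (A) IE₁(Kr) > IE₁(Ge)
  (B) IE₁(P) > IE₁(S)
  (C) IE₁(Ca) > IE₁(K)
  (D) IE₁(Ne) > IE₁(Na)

(B)

The general trend: first ionisation energy increases across a period and decreases down a group.
(A) Kr (period 4, group 18) vs Ge (period 4, group 14): the stated order agrees with the simple trend.
(B) P (period 3, group 15) vs S (period 3, group 16): the stated order contradicts the simple trend.
(C) Ca (period 4, group 2) vs K (period 4, group 1): the stated order agrees with the simple trend.
(D) Ne (period 2, group 18) vs Na (period 3, group 1): the stated order agrees with the simple trend.
The exception is (B): S (3p⁴) ionizes more easily than half-filled P (3p³) because the paired 3p electron in S is pushed out by e⁻–e⁻ repulsion.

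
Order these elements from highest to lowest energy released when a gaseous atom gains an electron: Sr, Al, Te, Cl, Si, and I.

Cl > I > Te > Si > Al > Sr

Atoms with high Z_eff and room in the valence shell (especially the halogens) have the most exothermic electron affinities.
Neither a single period nor a single group — weigh both effects.
Al > Sr: relative to Sr, both the across-period and down-group shifts push Al's electron affinity up.
Si > Al: Si lies to the right of Al in period 3, so the across-period effect alone puts Si higher.
Te > Si: the two effects oppose for this pair; the across-period effect wins (190 vs 134 kJ/mol).
I > Te: both are in period 5; the period trend gives I the larger value.
Cl > I: they share group 17; the group trend gives Cl the larger value.
Approximate values (kJ/mol): Al 42, Si 134, Cl 349, Sr 5, Te 190, I 295.
So from highest to lowest: Cl > I > Te > Si > Al > Sr.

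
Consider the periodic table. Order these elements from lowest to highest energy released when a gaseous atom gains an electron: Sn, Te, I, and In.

In < Sn < Te < I

Electron affinity generally becomes more exothermic across a period toward the halogens and less exothermic down a group.
All lie in period 5, so electron affinity increases left to right.
So from lowest to highest: In < Sn < Te < I.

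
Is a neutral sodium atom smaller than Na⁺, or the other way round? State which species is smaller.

Na⁺

Forming Na⁺ removes 1 electron from Na. Fewer electrons for the same nuclear charge means less shielding and a higher Z_eff on the remaining electrons, and for main-group metals the entire outer shell is lost.
A cation is smaller than its parent atom: Na⁺ < Na.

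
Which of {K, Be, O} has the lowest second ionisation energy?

Be

IE_2 is the cost of taking one more electron from the +1 cation: K⁺ is the bare [Ar] core; Be⁺ still has 1 valence electron; O⁺ still has 5 valence electrons.
Usually core removal costs more than valence removal, but here the competition is close: a tightly held n=2 valence electron can cost more to remove than an n=3 core electron, so the actual values have to decide it.
Valence configurations: Be⁺ [He]2s¹, O⁺ [He]2s²2p³.
Approximate IE_2 values (kJ/mol): K 3052, Be 1757, O 3388.
Putting it together, IE_2: Be < K < O.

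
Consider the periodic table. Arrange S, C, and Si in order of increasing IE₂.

Si < S < C

Consider each +1 ion: S⁺ still has 5 valence electrons; C⁺ still has 3 valence electrons; Si⁺ still has 3 valence electrons.
All are still removing valence electrons, so compare the +1 ions as you would atoms: IE_2 generally rises across a period (higher Z_eff) and falls down a group (larger shell), subject to the usual subshell exceptions.
Valence configurations: S⁺ [Ne]3s²3p³, C⁺ [He]2s²2p¹, Si⁺ [Ne]3s²3p¹.
Tabulated IE_2 (kJ/mol): S 2252, C 2353, Si 1577.
Overall IE_2 order: Si < S < C.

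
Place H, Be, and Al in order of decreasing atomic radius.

H is in period 1, group 1; Be is in period 2, group 2; Al is in period 3, group 13.
Moving right in a period, electrons are added to the same shell under a stronger nuclear pull, so atoms get smaller; moving down, a new shell is opened and atoms get larger.
A diagonal step moves right (one effect) and down (the opposite effect) at once.
Be > H: period and group pull opposite ways; the down-group shift dominates (102 vs 32 pm).
Al > Be: the two effects oppose for this pair; the down-group effect wins (126 vs 102 pm).
For reference (pm): H 32, Be 102, Al 126.
So from largest to smallest: Al > Be > H.

Al > Be > H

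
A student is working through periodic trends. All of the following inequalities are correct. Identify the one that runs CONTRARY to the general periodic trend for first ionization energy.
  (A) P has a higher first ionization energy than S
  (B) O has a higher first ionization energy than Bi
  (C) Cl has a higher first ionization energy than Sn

The general trend: first ionization energy increases across a period and decreases down a group.
(A) P (period 3, group 15) vs S (period 3, group 16): the stated order contradicts the simple trend.
(B) O (period 2, group 16) vs Bi (period 6, group 15): the stated order agrees with the simple trend.
(C) Cl (period 3, group 17) vs Sn (period 5, group 14): the stated order agrees with the simple trend.
The exception is (A): S (3p⁴) ionizes more easily than half-filled P (3p³) because the paired 3p electron in S is pushed out by e⁻–e⁻ repulsion.

(A)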